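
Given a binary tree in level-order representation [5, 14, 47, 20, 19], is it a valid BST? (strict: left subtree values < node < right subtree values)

Level-order array: [5, 14, 47, 20, 19]
Validate using subtree bounds (lo, hi): at each node, require lo < value < hi,
then recurse left with hi=value and right with lo=value.
Preorder trace (stopping at first violation):
  at node 5 with bounds (-inf, +inf): OK
  at node 14 with bounds (-inf, 5): VIOLATION
Node 14 violates its bound: not (-inf < 14 < 5).
Result: Not a valid BST


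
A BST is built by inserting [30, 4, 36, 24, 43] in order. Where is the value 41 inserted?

Starting tree (level order): [30, 4, 36, None, 24, None, 43]
Insertion path: 30 -> 36 -> 43
Result: insert 41 as left child of 43
Final tree (level order): [30, 4, 36, None, 24, None, 43, None, None, 41]


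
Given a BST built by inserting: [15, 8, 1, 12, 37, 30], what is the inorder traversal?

Tree insertion order: [15, 8, 1, 12, 37, 30]
Tree (level-order array): [15, 8, 37, 1, 12, 30]
Inorder traversal: [1, 8, 12, 15, 30, 37]


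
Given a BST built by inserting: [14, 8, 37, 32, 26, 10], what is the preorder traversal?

Tree insertion order: [14, 8, 37, 32, 26, 10]
Tree (level-order array): [14, 8, 37, None, 10, 32, None, None, None, 26]
Preorder traversal: [14, 8, 10, 37, 32, 26]


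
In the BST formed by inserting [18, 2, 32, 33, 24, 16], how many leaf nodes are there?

Tree built from: [18, 2, 32, 33, 24, 16]
Tree (level-order array): [18, 2, 32, None, 16, 24, 33]
Rule: A leaf has 0 children.
Per-node child counts:
  node 18: 2 child(ren)
  node 2: 1 child(ren)
  node 16: 0 child(ren)
  node 32: 2 child(ren)
  node 24: 0 child(ren)
  node 33: 0 child(ren)
Matching nodes: [16, 24, 33]
Count of leaf nodes: 3


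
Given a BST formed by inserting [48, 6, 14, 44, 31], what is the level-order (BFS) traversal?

Tree insertion order: [48, 6, 14, 44, 31]
Tree (level-order array): [48, 6, None, None, 14, None, 44, 31]
BFS from the root, enqueuing left then right child of each popped node:
  queue [48] -> pop 48, enqueue [6], visited so far: [48]
  queue [6] -> pop 6, enqueue [14], visited so far: [48, 6]
  queue [14] -> pop 14, enqueue [44], visited so far: [48, 6, 14]
  queue [44] -> pop 44, enqueue [31], visited so far: [48, 6, 14, 44]
  queue [31] -> pop 31, enqueue [none], visited so far: [48, 6, 14, 44, 31]
Result: [48, 6, 14, 44, 31]


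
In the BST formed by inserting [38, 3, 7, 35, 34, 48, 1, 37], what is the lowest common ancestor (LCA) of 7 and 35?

Tree insertion order: [38, 3, 7, 35, 34, 48, 1, 37]
Tree (level-order array): [38, 3, 48, 1, 7, None, None, None, None, None, 35, 34, 37]
In a BST, the LCA of p=7, q=35 is the first node v on the
root-to-leaf path with p <= v <= q (go left if both < v, right if both > v).
Walk from root:
  at 38: both 7 and 35 < 38, go left
  at 3: both 7 and 35 > 3, go right
  at 7: 7 <= 7 <= 35, this is the LCA
LCA = 7


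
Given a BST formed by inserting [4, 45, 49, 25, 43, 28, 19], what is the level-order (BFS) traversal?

Tree insertion order: [4, 45, 49, 25, 43, 28, 19]
Tree (level-order array): [4, None, 45, 25, 49, 19, 43, None, None, None, None, 28]
BFS from the root, enqueuing left then right child of each popped node:
  queue [4] -> pop 4, enqueue [45], visited so far: [4]
  queue [45] -> pop 45, enqueue [25, 49], visited so far: [4, 45]
  queue [25, 49] -> pop 25, enqueue [19, 43], visited so far: [4, 45, 25]
  queue [49, 19, 43] -> pop 49, enqueue [none], visited so far: [4, 45, 25, 49]
  queue [19, 43] -> pop 19, enqueue [none], visited so far: [4, 45, 25, 49, 19]
  queue [43] -> pop 43, enqueue [28], visited so far: [4, 45, 25, 49, 19, 43]
  queue [28] -> pop 28, enqueue [none], visited so far: [4, 45, 25, 49, 19, 43, 28]
Result: [4, 45, 25, 49, 19, 43, 28]


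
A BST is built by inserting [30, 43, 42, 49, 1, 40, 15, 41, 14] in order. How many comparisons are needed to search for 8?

Search path for 8: 30 -> 1 -> 15 -> 14
Found: False
Comparisons: 4


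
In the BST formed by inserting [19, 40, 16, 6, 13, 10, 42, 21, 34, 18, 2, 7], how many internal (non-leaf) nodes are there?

Tree built from: [19, 40, 16, 6, 13, 10, 42, 21, 34, 18, 2, 7]
Tree (level-order array): [19, 16, 40, 6, 18, 21, 42, 2, 13, None, None, None, 34, None, None, None, None, 10, None, None, None, 7]
Rule: An internal node has at least one child.
Per-node child counts:
  node 19: 2 child(ren)
  node 16: 2 child(ren)
  node 6: 2 child(ren)
  node 2: 0 child(ren)
  node 13: 1 child(ren)
  node 10: 1 child(ren)
  node 7: 0 child(ren)
  node 18: 0 child(ren)
  node 40: 2 child(ren)
  node 21: 1 child(ren)
  node 34: 0 child(ren)
  node 42: 0 child(ren)
Matching nodes: [19, 16, 6, 13, 10, 40, 21]
Count of internal (non-leaf) nodes: 7


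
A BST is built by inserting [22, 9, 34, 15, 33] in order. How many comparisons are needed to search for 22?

Search path for 22: 22
Found: True
Comparisons: 1


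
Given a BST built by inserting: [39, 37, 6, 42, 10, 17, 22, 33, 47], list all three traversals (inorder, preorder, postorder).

Tree insertion order: [39, 37, 6, 42, 10, 17, 22, 33, 47]
Tree (level-order array): [39, 37, 42, 6, None, None, 47, None, 10, None, None, None, 17, None, 22, None, 33]
Inorder (L, root, R): [6, 10, 17, 22, 33, 37, 39, 42, 47]
Preorder (root, L, R): [39, 37, 6, 10, 17, 22, 33, 42, 47]
Postorder (L, R, root): [33, 22, 17, 10, 6, 37, 47, 42, 39]


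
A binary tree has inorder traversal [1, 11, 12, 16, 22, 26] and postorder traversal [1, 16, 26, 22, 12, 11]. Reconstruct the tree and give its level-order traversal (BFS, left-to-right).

Inorder:   [1, 11, 12, 16, 22, 26]
Postorder: [1, 16, 26, 22, 12, 11]
Algorithm: postorder visits root last, so walk postorder right-to-left;
each value is the root of the current inorder slice — split it at that
value, recurse on the right subtree first, then the left.
Recursive splits:
  root=11; inorder splits into left=[1], right=[12, 16, 22, 26]
  root=12; inorder splits into left=[], right=[16, 22, 26]
  root=22; inorder splits into left=[16], right=[26]
  root=26; inorder splits into left=[], right=[]
  root=16; inorder splits into left=[], right=[]
  root=1; inorder splits into left=[], right=[]
Reconstructed level-order: [11, 1, 12, 22, 16, 26]


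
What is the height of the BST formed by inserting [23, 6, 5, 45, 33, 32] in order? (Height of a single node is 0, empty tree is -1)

Insertion order: [23, 6, 5, 45, 33, 32]
Tree (level-order array): [23, 6, 45, 5, None, 33, None, None, None, 32]
Compute height bottom-up (empty subtree = -1):
  height(5) = 1 + max(-1, -1) = 0
  height(6) = 1 + max(0, -1) = 1
  height(32) = 1 + max(-1, -1) = 0
  height(33) = 1 + max(0, -1) = 1
  height(45) = 1 + max(1, -1) = 2
  height(23) = 1 + max(1, 2) = 3
Height = 3


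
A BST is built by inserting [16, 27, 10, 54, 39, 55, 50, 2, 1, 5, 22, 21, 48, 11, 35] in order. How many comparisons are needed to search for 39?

Search path for 39: 16 -> 27 -> 54 -> 39
Found: True
Comparisons: 4


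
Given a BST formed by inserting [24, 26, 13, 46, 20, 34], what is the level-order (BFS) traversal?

Tree insertion order: [24, 26, 13, 46, 20, 34]
Tree (level-order array): [24, 13, 26, None, 20, None, 46, None, None, 34]
BFS from the root, enqueuing left then right child of each popped node:
  queue [24] -> pop 24, enqueue [13, 26], visited so far: [24]
  queue [13, 26] -> pop 13, enqueue [20], visited so far: [24, 13]
  queue [26, 20] -> pop 26, enqueue [46], visited so far: [24, 13, 26]
  queue [20, 46] -> pop 20, enqueue [none], visited so far: [24, 13, 26, 20]
  queue [46] -> pop 46, enqueue [34], visited so far: [24, 13, 26, 20, 46]
  queue [34] -> pop 34, enqueue [none], visited so far: [24, 13, 26, 20, 46, 34]
Result: [24, 13, 26, 20, 46, 34]


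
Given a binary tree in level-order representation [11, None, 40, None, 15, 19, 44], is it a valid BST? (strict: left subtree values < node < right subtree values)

Level-order array: [11, None, 40, None, 15, 19, 44]
Validate using subtree bounds (lo, hi): at each node, require lo < value < hi,
then recurse left with hi=value and right with lo=value.
Preorder trace (stopping at first violation):
  at node 11 with bounds (-inf, +inf): OK
  at node 40 with bounds (11, +inf): OK
  at node 15 with bounds (40, +inf): VIOLATION
Node 15 violates its bound: not (40 < 15 < +inf).
Result: Not a valid BST


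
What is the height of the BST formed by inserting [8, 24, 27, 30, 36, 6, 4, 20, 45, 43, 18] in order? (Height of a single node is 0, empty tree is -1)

Insertion order: [8, 24, 27, 30, 36, 6, 4, 20, 45, 43, 18]
Tree (level-order array): [8, 6, 24, 4, None, 20, 27, None, None, 18, None, None, 30, None, None, None, 36, None, 45, 43]
Compute height bottom-up (empty subtree = -1):
  height(4) = 1 + max(-1, -1) = 0
  height(6) = 1 + max(0, -1) = 1
  height(18) = 1 + max(-1, -1) = 0
  height(20) = 1 + max(0, -1) = 1
  height(43) = 1 + max(-1, -1) = 0
  height(45) = 1 + max(0, -1) = 1
  height(36) = 1 + max(-1, 1) = 2
  height(30) = 1 + max(-1, 2) = 3
  height(27) = 1 + max(-1, 3) = 4
  height(24) = 1 + max(1, 4) = 5
  height(8) = 1 + max(1, 5) = 6
Height = 6


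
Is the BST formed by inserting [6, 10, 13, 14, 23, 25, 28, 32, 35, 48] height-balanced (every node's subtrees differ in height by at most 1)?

Tree (level-order array): [6, None, 10, None, 13, None, 14, None, 23, None, 25, None, 28, None, 32, None, 35, None, 48]
Definition: a tree is height-balanced if, at every node, |h(left) - h(right)| <= 1 (empty subtree has height -1).
Bottom-up per-node check:
  node 48: h_left=-1, h_right=-1, diff=0 [OK], height=0
  node 35: h_left=-1, h_right=0, diff=1 [OK], height=1
  node 32: h_left=-1, h_right=1, diff=2 [FAIL (|-1-1|=2 > 1)], height=2
  node 28: h_left=-1, h_right=2, diff=3 [FAIL (|-1-2|=3 > 1)], height=3
  node 25: h_left=-1, h_right=3, diff=4 [FAIL (|-1-3|=4 > 1)], height=4
  node 23: h_left=-1, h_right=4, diff=5 [FAIL (|-1-4|=5 > 1)], height=5
  node 14: h_left=-1, h_right=5, diff=6 [FAIL (|-1-5|=6 > 1)], height=6
  node 13: h_left=-1, h_right=6, diff=7 [FAIL (|-1-6|=7 > 1)], height=7
  node 10: h_left=-1, h_right=7, diff=8 [FAIL (|-1-7|=8 > 1)], height=8
  node 6: h_left=-1, h_right=8, diff=9 [FAIL (|-1-8|=9 > 1)], height=9
Node 32 violates the condition: |-1 - 1| = 2 > 1.
Result: Not balanced


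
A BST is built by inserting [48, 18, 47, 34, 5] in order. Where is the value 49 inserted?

Starting tree (level order): [48, 18, None, 5, 47, None, None, 34]
Insertion path: 48
Result: insert 49 as right child of 48
Final tree (level order): [48, 18, 49, 5, 47, None, None, None, None, 34]


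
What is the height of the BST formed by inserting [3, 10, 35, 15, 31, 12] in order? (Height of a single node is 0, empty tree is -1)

Insertion order: [3, 10, 35, 15, 31, 12]
Tree (level-order array): [3, None, 10, None, 35, 15, None, 12, 31]
Compute height bottom-up (empty subtree = -1):
  height(12) = 1 + max(-1, -1) = 0
  height(31) = 1 + max(-1, -1) = 0
  height(15) = 1 + max(0, 0) = 1
  height(35) = 1 + max(1, -1) = 2
  height(10) = 1 + max(-1, 2) = 3
  height(3) = 1 + max(-1, 3) = 4
Height = 4


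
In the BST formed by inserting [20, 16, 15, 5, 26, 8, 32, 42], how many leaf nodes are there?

Tree built from: [20, 16, 15, 5, 26, 8, 32, 42]
Tree (level-order array): [20, 16, 26, 15, None, None, 32, 5, None, None, 42, None, 8]
Rule: A leaf has 0 children.
Per-node child counts:
  node 20: 2 child(ren)
  node 16: 1 child(ren)
  node 15: 1 child(ren)
  node 5: 1 child(ren)
  node 8: 0 child(ren)
  node 26: 1 child(ren)
  node 32: 1 child(ren)
  node 42: 0 child(ren)
Matching nodes: [8, 42]
Count of leaf nodes: 2


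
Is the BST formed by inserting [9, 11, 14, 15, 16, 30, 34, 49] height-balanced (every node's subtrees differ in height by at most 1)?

Tree (level-order array): [9, None, 11, None, 14, None, 15, None, 16, None, 30, None, 34, None, 49]
Definition: a tree is height-balanced if, at every node, |h(left) - h(right)| <= 1 (empty subtree has height -1).
Bottom-up per-node check:
  node 49: h_left=-1, h_right=-1, diff=0 [OK], height=0
  node 34: h_left=-1, h_right=0, diff=1 [OK], height=1
  node 30: h_left=-1, h_right=1, diff=2 [FAIL (|-1-1|=2 > 1)], height=2
  node 16: h_left=-1, h_right=2, diff=3 [FAIL (|-1-2|=3 > 1)], height=3
  node 15: h_left=-1, h_right=3, diff=4 [FAIL (|-1-3|=4 > 1)], height=4
  node 14: h_left=-1, h_right=4, diff=5 [FAIL (|-1-4|=5 > 1)], height=5
  node 11: h_left=-1, h_right=5, diff=6 [FAIL (|-1-5|=6 > 1)], height=6
  node 9: h_left=-1, h_right=6, diff=7 [FAIL (|-1-6|=7 > 1)], height=7
Node 30 violates the condition: |-1 - 1| = 2 > 1.
Result: Not balanced


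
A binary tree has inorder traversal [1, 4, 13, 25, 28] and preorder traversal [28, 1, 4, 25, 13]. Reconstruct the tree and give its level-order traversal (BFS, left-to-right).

Inorder:  [1, 4, 13, 25, 28]
Preorder: [28, 1, 4, 25, 13]
Algorithm: preorder visits root first, so consume preorder in order;
for each root, split the current inorder slice at that value into
left-subtree inorder and right-subtree inorder, then recurse.
Recursive splits:
  root=28; inorder splits into left=[1, 4, 13, 25], right=[]
  root=1; inorder splits into left=[], right=[4, 13, 25]
  root=4; inorder splits into left=[], right=[13, 25]
  root=25; inorder splits into left=[13], right=[]
  root=13; inorder splits into left=[], right=[]
Reconstructed level-order: [28, 1, 4, 25, 13]


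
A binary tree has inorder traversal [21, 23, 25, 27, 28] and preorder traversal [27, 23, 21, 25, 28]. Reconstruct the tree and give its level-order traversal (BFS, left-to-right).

Inorder:  [21, 23, 25, 27, 28]
Preorder: [27, 23, 21, 25, 28]
Algorithm: preorder visits root first, so consume preorder in order;
for each root, split the current inorder slice at that value into
left-subtree inorder and right-subtree inorder, then recurse.
Recursive splits:
  root=27; inorder splits into left=[21, 23, 25], right=[28]
  root=23; inorder splits into left=[21], right=[25]
  root=21; inorder splits into left=[], right=[]
  root=25; inorder splits into left=[], right=[]
  root=28; inorder splits into left=[], right=[]
Reconstructed level-order: [27, 23, 28, 21, 25]


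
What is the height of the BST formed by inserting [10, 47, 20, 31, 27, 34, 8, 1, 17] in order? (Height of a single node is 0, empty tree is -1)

Insertion order: [10, 47, 20, 31, 27, 34, 8, 1, 17]
Tree (level-order array): [10, 8, 47, 1, None, 20, None, None, None, 17, 31, None, None, 27, 34]
Compute height bottom-up (empty subtree = -1):
  height(1) = 1 + max(-1, -1) = 0
  height(8) = 1 + max(0, -1) = 1
  height(17) = 1 + max(-1, -1) = 0
  height(27) = 1 + max(-1, -1) = 0
  height(34) = 1 + max(-1, -1) = 0
  height(31) = 1 + max(0, 0) = 1
  height(20) = 1 + max(0, 1) = 2
  height(47) = 1 + max(2, -1) = 3
  height(10) = 1 + max(1, 3) = 4
Height = 4


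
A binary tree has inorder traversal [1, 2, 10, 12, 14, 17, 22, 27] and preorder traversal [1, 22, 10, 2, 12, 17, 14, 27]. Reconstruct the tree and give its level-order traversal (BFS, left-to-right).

Inorder:  [1, 2, 10, 12, 14, 17, 22, 27]
Preorder: [1, 22, 10, 2, 12, 17, 14, 27]
Algorithm: preorder visits root first, so consume preorder in order;
for each root, split the current inorder slice at that value into
left-subtree inorder and right-subtree inorder, then recurse.
Recursive splits:
  root=1; inorder splits into left=[], right=[2, 10, 12, 14, 17, 22, 27]
  root=22; inorder splits into left=[2, 10, 12, 14, 17], right=[27]
  root=10; inorder splits into left=[2], right=[12, 14, 17]
  root=2; inorder splits into left=[], right=[]
  root=12; inorder splits into left=[], right=[14, 17]
  root=17; inorder splits into left=[14], right=[]
  root=14; inorder splits into left=[], right=[]
  root=27; inorder splits into left=[], right=[]
Reconstructed level-order: [1, 22, 10, 27, 2, 12, 17, 14]


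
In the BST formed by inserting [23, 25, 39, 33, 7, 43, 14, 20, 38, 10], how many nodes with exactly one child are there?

Tree built from: [23, 25, 39, 33, 7, 43, 14, 20, 38, 10]
Tree (level-order array): [23, 7, 25, None, 14, None, 39, 10, 20, 33, 43, None, None, None, None, None, 38]
Rule: These are nodes with exactly 1 non-null child.
Per-node child counts:
  node 23: 2 child(ren)
  node 7: 1 child(ren)
  node 14: 2 child(ren)
  node 10: 0 child(ren)
  node 20: 0 child(ren)
  node 25: 1 child(ren)
  node 39: 2 child(ren)
  node 33: 1 child(ren)
  node 38: 0 child(ren)
  node 43: 0 child(ren)
Matching nodes: [7, 25, 33]
Count of nodes with exactly one child: 3


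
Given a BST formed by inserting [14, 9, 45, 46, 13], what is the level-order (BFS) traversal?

Tree insertion order: [14, 9, 45, 46, 13]
Tree (level-order array): [14, 9, 45, None, 13, None, 46]
BFS from the root, enqueuing left then right child of each popped node:
  queue [14] -> pop 14, enqueue [9, 45], visited so far: [14]
  queue [9, 45] -> pop 9, enqueue [13], visited so far: [14, 9]
  queue [45, 13] -> pop 45, enqueue [46], visited so far: [14, 9, 45]
  queue [13, 46] -> pop 13, enqueue [none], visited so far: [14, 9, 45, 13]
  queue [46] -> pop 46, enqueue [none], visited so far: [14, 9, 45, 13, 46]
Result: [14, 9, 45, 13, 46]


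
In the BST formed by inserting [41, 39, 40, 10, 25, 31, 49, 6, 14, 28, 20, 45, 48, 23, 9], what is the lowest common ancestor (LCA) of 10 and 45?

Tree insertion order: [41, 39, 40, 10, 25, 31, 49, 6, 14, 28, 20, 45, 48, 23, 9]
Tree (level-order array): [41, 39, 49, 10, 40, 45, None, 6, 25, None, None, None, 48, None, 9, 14, 31, None, None, None, None, None, 20, 28, None, None, 23]
In a BST, the LCA of p=10, q=45 is the first node v on the
root-to-leaf path with p <= v <= q (go left if both < v, right if both > v).
Walk from root:
  at 41: 10 <= 41 <= 45, this is the LCA
LCA = 41


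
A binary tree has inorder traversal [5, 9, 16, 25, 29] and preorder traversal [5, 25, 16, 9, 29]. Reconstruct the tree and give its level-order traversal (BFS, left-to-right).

Inorder:  [5, 9, 16, 25, 29]
Preorder: [5, 25, 16, 9, 29]
Algorithm: preorder visits root first, so consume preorder in order;
for each root, split the current inorder slice at that value into
left-subtree inorder and right-subtree inorder, then recurse.
Recursive splits:
  root=5; inorder splits into left=[], right=[9, 16, 25, 29]
  root=25; inorder splits into left=[9, 16], right=[29]
  root=16; inorder splits into left=[9], right=[]
  root=9; inorder splits into left=[], right=[]
  root=29; inorder splits into left=[], right=[]
Reconstructed level-order: [5, 25, 16, 29, 9]


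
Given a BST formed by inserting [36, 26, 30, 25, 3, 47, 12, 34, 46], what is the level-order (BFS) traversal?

Tree insertion order: [36, 26, 30, 25, 3, 47, 12, 34, 46]
Tree (level-order array): [36, 26, 47, 25, 30, 46, None, 3, None, None, 34, None, None, None, 12]
BFS from the root, enqueuing left then right child of each popped node:
  queue [36] -> pop 36, enqueue [26, 47], visited so far: [36]
  queue [26, 47] -> pop 26, enqueue [25, 30], visited so far: [36, 26]
  queue [47, 25, 30] -> pop 47, enqueue [46], visited so far: [36, 26, 47]
  queue [25, 30, 46] -> pop 25, enqueue [3], visited so far: [36, 26, 47, 25]
  queue [30, 46, 3] -> pop 30, enqueue [34], visited so far: [36, 26, 47, 25, 30]
  queue [46, 3, 34] -> pop 46, enqueue [none], visited so far: [36, 26, 47, 25, 30, 46]
  queue [3, 34] -> pop 3, enqueue [12], visited so far: [36, 26, 47, 25, 30, 46, 3]
  queue [34, 12] -> pop 34, enqueue [none], visited so far: [36, 26, 47, 25, 30, 46, 3, 34]
  queue [12] -> pop 12, enqueue [none], visited so far: [36, 26, 47, 25, 30, 46, 3, 34, 12]
Result: [36, 26, 47, 25, 30, 46, 3, 34, 12]


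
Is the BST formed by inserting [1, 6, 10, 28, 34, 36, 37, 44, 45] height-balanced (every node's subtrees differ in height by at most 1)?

Tree (level-order array): [1, None, 6, None, 10, None, 28, None, 34, None, 36, None, 37, None, 44, None, 45]
Definition: a tree is height-balanced if, at every node, |h(left) - h(right)| <= 1 (empty subtree has height -1).
Bottom-up per-node check:
  node 45: h_left=-1, h_right=-1, diff=0 [OK], height=0
  node 44: h_left=-1, h_right=0, diff=1 [OK], height=1
  node 37: h_left=-1, h_right=1, diff=2 [FAIL (|-1-1|=2 > 1)], height=2
  node 36: h_left=-1, h_right=2, diff=3 [FAIL (|-1-2|=3 > 1)], height=3
  node 34: h_left=-1, h_right=3, diff=4 [FAIL (|-1-3|=4 > 1)], height=4
  node 28: h_left=-1, h_right=4, diff=5 [FAIL (|-1-4|=5 > 1)], height=5
  node 10: h_left=-1, h_right=5, diff=6 [FAIL (|-1-5|=6 > 1)], height=6
  node 6: h_left=-1, h_right=6, diff=7 [FAIL (|-1-6|=7 > 1)], height=7
  node 1: h_left=-1, h_right=7, diff=8 [FAIL (|-1-7|=8 > 1)], height=8
Node 37 violates the condition: |-1 - 1| = 2 > 1.
Result: Not balanced


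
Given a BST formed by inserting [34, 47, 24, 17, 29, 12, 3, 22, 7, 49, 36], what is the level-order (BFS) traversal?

Tree insertion order: [34, 47, 24, 17, 29, 12, 3, 22, 7, 49, 36]
Tree (level-order array): [34, 24, 47, 17, 29, 36, 49, 12, 22, None, None, None, None, None, None, 3, None, None, None, None, 7]
BFS from the root, enqueuing left then right child of each popped node:
  queue [34] -> pop 34, enqueue [24, 47], visited so far: [34]
  queue [24, 47] -> pop 24, enqueue [17, 29], visited so far: [34, 24]
  queue [47, 17, 29] -> pop 47, enqueue [36, 49], visited so far: [34, 24, 47]
  queue [17, 29, 36, 49] -> pop 17, enqueue [12, 22], visited so far: [34, 24, 47, 17]
  queue [29, 36, 49, 12, 22] -> pop 29, enqueue [none], visited so far: [34, 24, 47, 17, 29]
  queue [36, 49, 12, 22] -> pop 36, enqueue [none], visited so far: [34, 24, 47, 17, 29, 36]
  queue [49, 12, 22] -> pop 49, enqueue [none], visited so far: [34, 24, 47, 17, 29, 36, 49]
  queue [12, 22] -> pop 12, enqueue [3], visited so far: [34, 24, 47, 17, 29, 36, 49, 12]
  queue [22, 3] -> pop 22, enqueue [none], visited so far: [34, 24, 47, 17, 29, 36, 49, 12, 22]
  queue [3] -> pop 3, enqueue [7], visited so far: [34, 24, 47, 17, 29, 36, 49, 12, 22, 3]
  queue [7] -> pop 7, enqueue [none], visited so far: [34, 24, 47, 17, 29, 36, 49, 12, 22, 3, 7]
Result: [34, 24, 47, 17, 29, 36, 49, 12, 22, 3, 7]


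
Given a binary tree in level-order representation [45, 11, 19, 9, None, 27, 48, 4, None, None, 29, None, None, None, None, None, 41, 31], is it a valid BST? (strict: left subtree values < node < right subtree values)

Level-order array: [45, 11, 19, 9, None, 27, 48, 4, None, None, 29, None, None, None, None, None, 41, 31]
Validate using subtree bounds (lo, hi): at each node, require lo < value < hi,
then recurse left with hi=value and right with lo=value.
Preorder trace (stopping at first violation):
  at node 45 with bounds (-inf, +inf): OK
  at node 11 with bounds (-inf, 45): OK
  at node 9 with bounds (-inf, 11): OK
  at node 4 with bounds (-inf, 9): OK
  at node 19 with bounds (45, +inf): VIOLATION
Node 19 violates its bound: not (45 < 19 < +inf).
Result: Not a valid BST


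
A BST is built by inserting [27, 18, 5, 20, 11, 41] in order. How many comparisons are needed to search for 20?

Search path for 20: 27 -> 18 -> 20
Found: True
Comparisons: 3


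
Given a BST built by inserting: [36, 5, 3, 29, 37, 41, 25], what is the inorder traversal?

Tree insertion order: [36, 5, 3, 29, 37, 41, 25]
Tree (level-order array): [36, 5, 37, 3, 29, None, 41, None, None, 25]
Inorder traversal: [3, 5, 25, 29, 36, 37, 41]


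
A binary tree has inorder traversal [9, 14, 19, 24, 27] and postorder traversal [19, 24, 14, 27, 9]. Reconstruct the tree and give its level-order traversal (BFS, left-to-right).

Inorder:   [9, 14, 19, 24, 27]
Postorder: [19, 24, 14, 27, 9]
Algorithm: postorder visits root last, so walk postorder right-to-left;
each value is the root of the current inorder slice — split it at that
value, recurse on the right subtree first, then the left.
Recursive splits:
  root=9; inorder splits into left=[], right=[14, 19, 24, 27]
  root=27; inorder splits into left=[14, 19, 24], right=[]
  root=14; inorder splits into left=[], right=[19, 24]
  root=24; inorder splits into left=[19], right=[]
  root=19; inorder splits into left=[], right=[]
Reconstructed level-order: [9, 27, 14, 24, 19]


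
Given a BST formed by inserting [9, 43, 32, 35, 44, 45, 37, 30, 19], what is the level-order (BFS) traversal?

Tree insertion order: [9, 43, 32, 35, 44, 45, 37, 30, 19]
Tree (level-order array): [9, None, 43, 32, 44, 30, 35, None, 45, 19, None, None, 37]
BFS from the root, enqueuing left then right child of each popped node:
  queue [9] -> pop 9, enqueue [43], visited so far: [9]
  queue [43] -> pop 43, enqueue [32, 44], visited so far: [9, 43]
  queue [32, 44] -> pop 32, enqueue [30, 35], visited so far: [9, 43, 32]
  queue [44, 30, 35] -> pop 44, enqueue [45], visited so far: [9, 43, 32, 44]
  queue [30, 35, 45] -> pop 30, enqueue [19], visited so far: [9, 43, 32, 44, 30]
  queue [35, 45, 19] -> pop 35, enqueue [37], visited so far: [9, 43, 32, 44, 30, 35]
  queue [45, 19, 37] -> pop 45, enqueue [none], visited so far: [9, 43, 32, 44, 30, 35, 45]
  queue [19, 37] -> pop 19, enqueue [none], visited so far: [9, 43, 32, 44, 30, 35, 45, 19]
  queue [37] -> pop 37, enqueue [none], visited so far: [9, 43, 32, 44, 30, 35, 45, 19, 37]
Result: [9, 43, 32, 44, 30, 35, 45, 19, 37]


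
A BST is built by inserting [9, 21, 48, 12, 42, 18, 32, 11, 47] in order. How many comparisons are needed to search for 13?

Search path for 13: 9 -> 21 -> 12 -> 18
Found: False
Comparisons: 4


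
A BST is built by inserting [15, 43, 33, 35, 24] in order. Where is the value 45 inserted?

Starting tree (level order): [15, None, 43, 33, None, 24, 35]
Insertion path: 15 -> 43
Result: insert 45 as right child of 43
Final tree (level order): [15, None, 43, 33, 45, 24, 35]


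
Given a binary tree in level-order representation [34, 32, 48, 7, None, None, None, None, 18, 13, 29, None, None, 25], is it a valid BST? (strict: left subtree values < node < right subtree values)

Level-order array: [34, 32, 48, 7, None, None, None, None, 18, 13, 29, None, None, 25]
Validate using subtree bounds (lo, hi): at each node, require lo < value < hi,
then recurse left with hi=value and right with lo=value.
Preorder trace (stopping at first violation):
  at node 34 with bounds (-inf, +inf): OK
  at node 32 with bounds (-inf, 34): OK
  at node 7 with bounds (-inf, 32): OK
  at node 18 with bounds (7, 32): OK
  at node 13 with bounds (7, 18): OK
  at node 29 with bounds (18, 32): OK
  at node 25 with bounds (18, 29): OK
  at node 48 with bounds (34, +inf): OK
No violation found at any node.
Result: Valid BST


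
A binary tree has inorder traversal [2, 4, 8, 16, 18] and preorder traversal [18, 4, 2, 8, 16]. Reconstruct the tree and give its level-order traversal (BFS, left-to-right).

Inorder:  [2, 4, 8, 16, 18]
Preorder: [18, 4, 2, 8, 16]
Algorithm: preorder visits root first, so consume preorder in order;
for each root, split the current inorder slice at that value into
left-subtree inorder and right-subtree inorder, then recurse.
Recursive splits:
  root=18; inorder splits into left=[2, 4, 8, 16], right=[]
  root=4; inorder splits into left=[2], right=[8, 16]
  root=2; inorder splits into left=[], right=[]
  root=8; inorder splits into left=[], right=[16]
  root=16; inorder splits into left=[], right=[]
Reconstructed level-order: [18, 4, 2, 8, 16]


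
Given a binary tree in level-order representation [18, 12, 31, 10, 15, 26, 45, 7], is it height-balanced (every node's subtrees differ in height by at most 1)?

Tree (level-order array): [18, 12, 31, 10, 15, 26, 45, 7]
Definition: a tree is height-balanced if, at every node, |h(left) - h(right)| <= 1 (empty subtree has height -1).
Bottom-up per-node check:
  node 7: h_left=-1, h_right=-1, diff=0 [OK], height=0
  node 10: h_left=0, h_right=-1, diff=1 [OK], height=1
  node 15: h_left=-1, h_right=-1, diff=0 [OK], height=0
  node 12: h_left=1, h_right=0, diff=1 [OK], height=2
  node 26: h_left=-1, h_right=-1, diff=0 [OK], height=0
  node 45: h_left=-1, h_right=-1, diff=0 [OK], height=0
  node 31: h_left=0, h_right=0, diff=0 [OK], height=1
  node 18: h_left=2, h_right=1, diff=1 [OK], height=3
All nodes satisfy the balance condition.
Result: Balanced


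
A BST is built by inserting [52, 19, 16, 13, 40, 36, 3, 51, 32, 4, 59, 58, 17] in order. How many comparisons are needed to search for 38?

Search path for 38: 52 -> 19 -> 40 -> 36
Found: False
Comparisons: 4


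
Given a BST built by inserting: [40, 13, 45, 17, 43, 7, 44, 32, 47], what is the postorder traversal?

Tree insertion order: [40, 13, 45, 17, 43, 7, 44, 32, 47]
Tree (level-order array): [40, 13, 45, 7, 17, 43, 47, None, None, None, 32, None, 44]
Postorder traversal: [7, 32, 17, 13, 44, 43, 47, 45, 40]


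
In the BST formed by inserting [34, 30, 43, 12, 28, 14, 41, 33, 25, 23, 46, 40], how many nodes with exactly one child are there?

Tree built from: [34, 30, 43, 12, 28, 14, 41, 33, 25, 23, 46, 40]
Tree (level-order array): [34, 30, 43, 12, 33, 41, 46, None, 28, None, None, 40, None, None, None, 14, None, None, None, None, 25, 23]
Rule: These are nodes with exactly 1 non-null child.
Per-node child counts:
  node 34: 2 child(ren)
  node 30: 2 child(ren)
  node 12: 1 child(ren)
  node 28: 1 child(ren)
  node 14: 1 child(ren)
  node 25: 1 child(ren)
  node 23: 0 child(ren)
  node 33: 0 child(ren)
  node 43: 2 child(ren)
  node 41: 1 child(ren)
  node 40: 0 child(ren)
  node 46: 0 child(ren)
Matching nodes: [12, 28, 14, 25, 41]
Count of nodes with exactly one child: 5


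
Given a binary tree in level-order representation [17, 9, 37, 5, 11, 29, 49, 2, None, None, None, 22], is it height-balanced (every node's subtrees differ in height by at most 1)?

Tree (level-order array): [17, 9, 37, 5, 11, 29, 49, 2, None, None, None, 22]
Definition: a tree is height-balanced if, at every node, |h(left) - h(right)| <= 1 (empty subtree has height -1).
Bottom-up per-node check:
  node 2: h_left=-1, h_right=-1, diff=0 [OK], height=0
  node 5: h_left=0, h_right=-1, diff=1 [OK], height=1
  node 11: h_left=-1, h_right=-1, diff=0 [OK], height=0
  node 9: h_left=1, h_right=0, diff=1 [OK], height=2
  node 22: h_left=-1, h_right=-1, diff=0 [OK], height=0
  node 29: h_left=0, h_right=-1, diff=1 [OK], height=1
  node 49: h_left=-1, h_right=-1, diff=0 [OK], height=0
  node 37: h_left=1, h_right=0, diff=1 [OK], height=2
  node 17: h_left=2, h_right=2, diff=0 [OK], height=3
All nodes satisfy the balance condition.
Result: Balanced


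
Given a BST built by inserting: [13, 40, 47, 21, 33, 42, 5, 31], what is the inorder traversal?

Tree insertion order: [13, 40, 47, 21, 33, 42, 5, 31]
Tree (level-order array): [13, 5, 40, None, None, 21, 47, None, 33, 42, None, 31]
Inorder traversal: [5, 13, 21, 31, 33, 40, 42, 47]


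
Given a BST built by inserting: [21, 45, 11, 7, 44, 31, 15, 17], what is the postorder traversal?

Tree insertion order: [21, 45, 11, 7, 44, 31, 15, 17]
Tree (level-order array): [21, 11, 45, 7, 15, 44, None, None, None, None, 17, 31]
Postorder traversal: [7, 17, 15, 11, 31, 44, 45, 21]


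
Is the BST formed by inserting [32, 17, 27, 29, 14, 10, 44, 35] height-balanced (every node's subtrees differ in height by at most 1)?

Tree (level-order array): [32, 17, 44, 14, 27, 35, None, 10, None, None, 29]
Definition: a tree is height-balanced if, at every node, |h(left) - h(right)| <= 1 (empty subtree has height -1).
Bottom-up per-node check:
  node 10: h_left=-1, h_right=-1, diff=0 [OK], height=0
  node 14: h_left=0, h_right=-1, diff=1 [OK], height=1
  node 29: h_left=-1, h_right=-1, diff=0 [OK], height=0
  node 27: h_left=-1, h_right=0, diff=1 [OK], height=1
  node 17: h_left=1, h_right=1, diff=0 [OK], height=2
  node 35: h_left=-1, h_right=-1, diff=0 [OK], height=0
  node 44: h_left=0, h_right=-1, diff=1 [OK], height=1
  node 32: h_left=2, h_right=1, diff=1 [OK], height=3
All nodes satisfy the balance condition.
Result: Balanced


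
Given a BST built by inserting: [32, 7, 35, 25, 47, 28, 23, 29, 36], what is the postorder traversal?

Tree insertion order: [32, 7, 35, 25, 47, 28, 23, 29, 36]
Tree (level-order array): [32, 7, 35, None, 25, None, 47, 23, 28, 36, None, None, None, None, 29]
Postorder traversal: [23, 29, 28, 25, 7, 36, 47, 35, 32]


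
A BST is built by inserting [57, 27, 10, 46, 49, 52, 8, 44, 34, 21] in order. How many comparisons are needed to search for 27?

Search path for 27: 57 -> 27
Found: True
Comparisons: 2


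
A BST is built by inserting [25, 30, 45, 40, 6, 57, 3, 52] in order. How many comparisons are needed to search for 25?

Search path for 25: 25
Found: True
Comparisons: 1


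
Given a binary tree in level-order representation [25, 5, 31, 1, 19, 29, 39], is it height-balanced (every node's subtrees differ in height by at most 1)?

Tree (level-order array): [25, 5, 31, 1, 19, 29, 39]
Definition: a tree is height-balanced if, at every node, |h(left) - h(right)| <= 1 (empty subtree has height -1).
Bottom-up per-node check:
  node 1: h_left=-1, h_right=-1, diff=0 [OK], height=0
  node 19: h_left=-1, h_right=-1, diff=0 [OK], height=0
  node 5: h_left=0, h_right=0, diff=0 [OK], height=1
  node 29: h_left=-1, h_right=-1, diff=0 [OK], height=0
  node 39: h_left=-1, h_right=-1, diff=0 [OK], height=0
  node 31: h_left=0, h_right=0, diff=0 [OK], height=1
  node 25: h_left=1, h_right=1, diff=0 [OK], height=2
All nodes satisfy the balance condition.
Result: Balanced


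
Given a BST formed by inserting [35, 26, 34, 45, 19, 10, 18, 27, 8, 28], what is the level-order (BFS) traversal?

Tree insertion order: [35, 26, 34, 45, 19, 10, 18, 27, 8, 28]
Tree (level-order array): [35, 26, 45, 19, 34, None, None, 10, None, 27, None, 8, 18, None, 28]
BFS from the root, enqueuing left then right child of each popped node:
  queue [35] -> pop 35, enqueue [26, 45], visited so far: [35]
  queue [26, 45] -> pop 26, enqueue [19, 34], visited so far: [35, 26]
  queue [45, 19, 34] -> pop 45, enqueue [none], visited so far: [35, 26, 45]
  queue [19, 34] -> pop 19, enqueue [10], visited so far: [35, 26, 45, 19]
  queue [34, 10] -> pop 34, enqueue [27], visited so far: [35, 26, 45, 19, 34]
  queue [10, 27] -> pop 10, enqueue [8, 18], visited so far: [35, 26, 45, 19, 34, 10]
  queue [27, 8, 18] -> pop 27, enqueue [28], visited so far: [35, 26, 45, 19, 34, 10, 27]
  queue [8, 18, 28] -> pop 8, enqueue [none], visited so far: [35, 26, 45, 19, 34, 10, 27, 8]
  queue [18, 28] -> pop 18, enqueue [none], visited so far: [35, 26, 45, 19, 34, 10, 27, 8, 18]
  queue [28] -> pop 28, enqueue [none], visited so far: [35, 26, 45, 19, 34, 10, 27, 8, 18, 28]
Result: [35, 26, 45, 19, 34, 10, 27, 8, 18, 28]


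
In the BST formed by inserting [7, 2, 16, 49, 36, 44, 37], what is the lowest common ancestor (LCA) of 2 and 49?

Tree insertion order: [7, 2, 16, 49, 36, 44, 37]
Tree (level-order array): [7, 2, 16, None, None, None, 49, 36, None, None, 44, 37]
In a BST, the LCA of p=2, q=49 is the first node v on the
root-to-leaf path with p <= v <= q (go left if both < v, right if both > v).
Walk from root:
  at 7: 2 <= 7 <= 49, this is the LCA
LCA = 7


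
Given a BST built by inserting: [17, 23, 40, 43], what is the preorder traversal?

Tree insertion order: [17, 23, 40, 43]
Tree (level-order array): [17, None, 23, None, 40, None, 43]
Preorder traversal: [17, 23, 40, 43]


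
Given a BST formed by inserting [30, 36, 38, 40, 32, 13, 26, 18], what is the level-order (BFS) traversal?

Tree insertion order: [30, 36, 38, 40, 32, 13, 26, 18]
Tree (level-order array): [30, 13, 36, None, 26, 32, 38, 18, None, None, None, None, 40]
BFS from the root, enqueuing left then right child of each popped node:
  queue [30] -> pop 30, enqueue [13, 36], visited so far: [30]
  queue [13, 36] -> pop 13, enqueue [26], visited so far: [30, 13]
  queue [36, 26] -> pop 36, enqueue [32, 38], visited so far: [30, 13, 36]
  queue [26, 32, 38] -> pop 26, enqueue [18], visited so far: [30, 13, 36, 26]
  queue [32, 38, 18] -> pop 32, enqueue [none], visited so far: [30, 13, 36, 26, 32]
  queue [38, 18] -> pop 38, enqueue [40], visited so far: [30, 13, 36, 26, 32, 38]
  queue [18, 40] -> pop 18, enqueue [none], visited so far: [30, 13, 36, 26, 32, 38, 18]
  queue [40] -> pop 40, enqueue [none], visited so far: [30, 13, 36, 26, 32, 38, 18, 40]
Result: [30, 13, 36, 26, 32, 38, 18, 40]


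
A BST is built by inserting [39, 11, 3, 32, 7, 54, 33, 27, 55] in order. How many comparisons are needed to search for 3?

Search path for 3: 39 -> 11 -> 3
Found: True
Comparisons: 3


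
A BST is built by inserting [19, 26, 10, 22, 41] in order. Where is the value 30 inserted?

Starting tree (level order): [19, 10, 26, None, None, 22, 41]
Insertion path: 19 -> 26 -> 41
Result: insert 30 as left child of 41
Final tree (level order): [19, 10, 26, None, None, 22, 41, None, None, 30]


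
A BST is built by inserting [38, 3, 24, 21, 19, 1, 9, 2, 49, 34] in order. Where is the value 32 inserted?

Starting tree (level order): [38, 3, 49, 1, 24, None, None, None, 2, 21, 34, None, None, 19, None, None, None, 9]
Insertion path: 38 -> 3 -> 24 -> 34
Result: insert 32 as left child of 34
Final tree (level order): [38, 3, 49, 1, 24, None, None, None, 2, 21, 34, None, None, 19, None, 32, None, 9]


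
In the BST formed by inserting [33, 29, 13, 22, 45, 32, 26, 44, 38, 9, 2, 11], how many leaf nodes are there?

Tree built from: [33, 29, 13, 22, 45, 32, 26, 44, 38, 9, 2, 11]
Tree (level-order array): [33, 29, 45, 13, 32, 44, None, 9, 22, None, None, 38, None, 2, 11, None, 26]
Rule: A leaf has 0 children.
Per-node child counts:
  node 33: 2 child(ren)
  node 29: 2 child(ren)
  node 13: 2 child(ren)
  node 9: 2 child(ren)
  node 2: 0 child(ren)
  node 11: 0 child(ren)
  node 22: 1 child(ren)
  node 26: 0 child(ren)
  node 32: 0 child(ren)
  node 45: 1 child(ren)
  node 44: 1 child(ren)
  node 38: 0 child(ren)
Matching nodes: [2, 11, 26, 32, 38]
Count of leaf nodes: 5


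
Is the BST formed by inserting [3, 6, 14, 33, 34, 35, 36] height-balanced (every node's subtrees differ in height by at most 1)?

Tree (level-order array): [3, None, 6, None, 14, None, 33, None, 34, None, 35, None, 36]
Definition: a tree is height-balanced if, at every node, |h(left) - h(right)| <= 1 (empty subtree has height -1).
Bottom-up per-node check:
  node 36: h_left=-1, h_right=-1, diff=0 [OK], height=0
  node 35: h_left=-1, h_right=0, diff=1 [OK], height=1
  node 34: h_left=-1, h_right=1, diff=2 [FAIL (|-1-1|=2 > 1)], height=2
  node 33: h_left=-1, h_right=2, diff=3 [FAIL (|-1-2|=3 > 1)], height=3
  node 14: h_left=-1, h_right=3, diff=4 [FAIL (|-1-3|=4 > 1)], height=4
  node 6: h_left=-1, h_right=4, diff=5 [FAIL (|-1-4|=5 > 1)], height=5
  node 3: h_left=-1, h_right=5, diff=6 [FAIL (|-1-5|=6 > 1)], height=6
Node 34 violates the condition: |-1 - 1| = 2 > 1.
Result: Not balanced


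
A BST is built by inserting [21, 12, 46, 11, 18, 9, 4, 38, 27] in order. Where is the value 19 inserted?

Starting tree (level order): [21, 12, 46, 11, 18, 38, None, 9, None, None, None, 27, None, 4]
Insertion path: 21 -> 12 -> 18
Result: insert 19 as right child of 18
Final tree (level order): [21, 12, 46, 11, 18, 38, None, 9, None, None, 19, 27, None, 4]


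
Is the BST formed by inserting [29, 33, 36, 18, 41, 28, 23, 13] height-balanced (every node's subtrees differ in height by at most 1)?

Tree (level-order array): [29, 18, 33, 13, 28, None, 36, None, None, 23, None, None, 41]
Definition: a tree is height-balanced if, at every node, |h(left) - h(right)| <= 1 (empty subtree has height -1).
Bottom-up per-node check:
  node 13: h_left=-1, h_right=-1, diff=0 [OK], height=0
  node 23: h_left=-1, h_right=-1, diff=0 [OK], height=0
  node 28: h_left=0, h_right=-1, diff=1 [OK], height=1
  node 18: h_left=0, h_right=1, diff=1 [OK], height=2
  node 41: h_left=-1, h_right=-1, diff=0 [OK], height=0
  node 36: h_left=-1, h_right=0, diff=1 [OK], height=1
  node 33: h_left=-1, h_right=1, diff=2 [FAIL (|-1-1|=2 > 1)], height=2
  node 29: h_left=2, h_right=2, diff=0 [OK], height=3
Node 33 violates the condition: |-1 - 1| = 2 > 1.
Result: Not balanced


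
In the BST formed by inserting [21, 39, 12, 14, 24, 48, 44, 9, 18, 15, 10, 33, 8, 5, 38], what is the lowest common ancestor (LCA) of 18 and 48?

Tree insertion order: [21, 39, 12, 14, 24, 48, 44, 9, 18, 15, 10, 33, 8, 5, 38]
Tree (level-order array): [21, 12, 39, 9, 14, 24, 48, 8, 10, None, 18, None, 33, 44, None, 5, None, None, None, 15, None, None, 38]
In a BST, the LCA of p=18, q=48 is the first node v on the
root-to-leaf path with p <= v <= q (go left if both < v, right if both > v).
Walk from root:
  at 21: 18 <= 21 <= 48, this is the LCA
LCA = 21
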